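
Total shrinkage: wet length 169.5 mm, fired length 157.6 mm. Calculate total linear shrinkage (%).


TS = (169.5 - 157.6) / 169.5 * 100 = 7.02%

7.02


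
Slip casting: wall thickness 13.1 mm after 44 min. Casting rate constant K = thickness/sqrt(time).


K = 13.1 / sqrt(44) = 13.1 / 6.6332 = 1.975 mm/min^0.5

1.975


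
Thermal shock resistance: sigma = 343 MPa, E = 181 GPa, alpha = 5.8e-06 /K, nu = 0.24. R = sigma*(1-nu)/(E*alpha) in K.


R = 343*(1-0.24)/(181*1000*5.8e-06) = 248 K

248


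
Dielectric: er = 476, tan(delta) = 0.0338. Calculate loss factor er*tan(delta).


Loss = 476 * 0.0338 = 16.089

16.089


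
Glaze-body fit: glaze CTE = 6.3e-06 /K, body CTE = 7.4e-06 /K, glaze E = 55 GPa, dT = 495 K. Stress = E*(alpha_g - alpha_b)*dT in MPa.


Stress = 55*1000*(6.3e-06 - 7.4e-06)*495 = -29.9 MPa

-29.9


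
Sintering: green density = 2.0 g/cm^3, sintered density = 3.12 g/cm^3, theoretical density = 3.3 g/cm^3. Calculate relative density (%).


Relative = 3.12 / 3.3 * 100 = 94.5%

94.5


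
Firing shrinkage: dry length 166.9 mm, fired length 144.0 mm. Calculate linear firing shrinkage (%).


FS = (166.9 - 144.0) / 166.9 * 100 = 13.72%

13.72


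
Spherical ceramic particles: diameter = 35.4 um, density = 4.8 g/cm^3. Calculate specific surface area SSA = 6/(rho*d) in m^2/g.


SSA = 6 / (4.8 * 35.4) = 0.035 m^2/g

0.035


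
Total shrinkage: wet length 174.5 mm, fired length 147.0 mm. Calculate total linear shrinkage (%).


TS = (174.5 - 147.0) / 174.5 * 100 = 15.76%

15.76


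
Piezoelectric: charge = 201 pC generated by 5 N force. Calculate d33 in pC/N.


d33 = 201 / 5 = 40.2 pC/N

40.2


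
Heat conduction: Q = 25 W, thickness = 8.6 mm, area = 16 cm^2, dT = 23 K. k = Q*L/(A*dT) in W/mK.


k = 25*8.6/1000/(16/10000*23) = 5.84 W/mK

5.84


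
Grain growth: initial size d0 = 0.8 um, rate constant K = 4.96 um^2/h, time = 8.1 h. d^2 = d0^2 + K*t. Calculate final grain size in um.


d^2 = 0.8^2 + 4.96*8.1 = 40.816
d = sqrt(40.816) = 6.39 um

6.39


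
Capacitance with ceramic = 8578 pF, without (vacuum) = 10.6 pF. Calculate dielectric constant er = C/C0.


er = 8578 / 10.6 = 809.25

809.25


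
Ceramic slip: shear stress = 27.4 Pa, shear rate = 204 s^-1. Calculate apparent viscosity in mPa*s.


eta = tau/gamma * 1000 = 27.4/204 * 1000 = 134.3 mPa*s

134.3


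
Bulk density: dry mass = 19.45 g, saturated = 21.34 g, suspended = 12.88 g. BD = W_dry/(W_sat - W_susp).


BD = 19.45 / (21.34 - 12.88) = 19.45 / 8.46 = 2.299 g/cm^3

2.299


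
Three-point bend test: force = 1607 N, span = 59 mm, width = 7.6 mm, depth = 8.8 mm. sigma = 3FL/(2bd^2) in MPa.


sigma = 3*1607*59/(2*7.6*8.8^2) = 241.6 MPa

241.6


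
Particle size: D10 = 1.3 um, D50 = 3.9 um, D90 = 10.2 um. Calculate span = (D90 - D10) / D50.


Span = (10.2 - 1.3) / 3.9 = 8.9 / 3.9 = 2.282

2.282


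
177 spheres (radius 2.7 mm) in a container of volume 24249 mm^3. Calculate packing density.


V_sphere = 4/3*pi*2.7^3 = 82.448 mm^3
Total V = 177*82.448 = 14593.296 mm^3
PD = 14593.296 / 24249 = 0.602

0.602


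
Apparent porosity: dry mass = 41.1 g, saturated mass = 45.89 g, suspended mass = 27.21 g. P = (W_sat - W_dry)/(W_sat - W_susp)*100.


P = (45.89 - 41.1) / (45.89 - 27.21) * 100 = 4.79 / 18.68 * 100 = 25.6%

25.6


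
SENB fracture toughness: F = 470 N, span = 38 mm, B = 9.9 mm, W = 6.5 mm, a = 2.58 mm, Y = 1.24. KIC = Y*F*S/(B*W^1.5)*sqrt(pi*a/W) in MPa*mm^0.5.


KIC = 1.24*470*38/(9.9*6.5^1.5)*sqrt(pi*2.58/6.5) = 150.74

150.74


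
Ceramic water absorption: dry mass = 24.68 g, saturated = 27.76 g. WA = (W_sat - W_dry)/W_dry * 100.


WA = (27.76 - 24.68) / 24.68 * 100 = 12.48%

12.48


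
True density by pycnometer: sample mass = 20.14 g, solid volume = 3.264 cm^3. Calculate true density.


TD = 20.14 / 3.264 = 6.17 g/cm^3

6.17


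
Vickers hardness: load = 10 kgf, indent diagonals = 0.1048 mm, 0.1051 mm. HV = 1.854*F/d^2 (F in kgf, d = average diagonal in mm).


d_avg = (0.1048+0.1051)/2 = 0.10495 mm
HV = 1.854*10/0.10495^2 = 1683

1683


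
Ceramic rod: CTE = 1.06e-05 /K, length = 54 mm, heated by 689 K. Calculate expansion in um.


dL = 1.06e-05 * 54 * 689 * 1000 = 394.384 um

394.384


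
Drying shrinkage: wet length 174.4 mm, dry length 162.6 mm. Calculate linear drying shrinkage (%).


DS = (174.4 - 162.6) / 174.4 * 100 = 6.77%

6.77


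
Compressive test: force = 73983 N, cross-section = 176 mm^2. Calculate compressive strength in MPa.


CS = 73983 / 176 = 420.4 MPa

420.4


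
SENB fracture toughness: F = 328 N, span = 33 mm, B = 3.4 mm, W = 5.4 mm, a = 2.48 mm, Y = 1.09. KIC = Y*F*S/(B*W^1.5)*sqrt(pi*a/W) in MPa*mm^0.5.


KIC = 1.09*328*33/(3.4*5.4^1.5)*sqrt(pi*2.48/5.4) = 332.16

332.16


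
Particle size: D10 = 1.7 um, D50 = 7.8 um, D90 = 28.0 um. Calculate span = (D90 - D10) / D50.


Span = (28.0 - 1.7) / 7.8 = 26.3 / 7.8 = 3.372

3.372


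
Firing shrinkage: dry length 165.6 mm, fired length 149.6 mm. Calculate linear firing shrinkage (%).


FS = (165.6 - 149.6) / 165.6 * 100 = 9.66%

9.66


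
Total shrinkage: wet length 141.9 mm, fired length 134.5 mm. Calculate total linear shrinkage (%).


TS = (141.9 - 134.5) / 141.9 * 100 = 5.21%

5.21


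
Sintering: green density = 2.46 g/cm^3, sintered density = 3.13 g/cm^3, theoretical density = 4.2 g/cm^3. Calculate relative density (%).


Relative = 3.13 / 4.2 * 100 = 74.5%

74.5


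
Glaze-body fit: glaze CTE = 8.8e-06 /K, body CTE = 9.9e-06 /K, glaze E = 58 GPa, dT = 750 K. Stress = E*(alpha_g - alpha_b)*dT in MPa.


Stress = 58*1000*(8.8e-06 - 9.9e-06)*750 = -47.9 MPa

-47.9


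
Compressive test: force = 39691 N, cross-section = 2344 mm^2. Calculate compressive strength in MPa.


CS = 39691 / 2344 = 16.9 MPa

16.9


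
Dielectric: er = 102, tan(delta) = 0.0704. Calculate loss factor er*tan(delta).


Loss = 102 * 0.0704 = 7.181

7.181


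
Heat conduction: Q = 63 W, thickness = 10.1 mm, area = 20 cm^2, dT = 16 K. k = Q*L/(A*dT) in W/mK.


k = 63*10.1/1000/(20/10000*16) = 19.88 W/mK

19.88


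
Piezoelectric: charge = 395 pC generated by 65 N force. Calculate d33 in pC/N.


d33 = 395 / 65 = 6.1 pC/N

6.1


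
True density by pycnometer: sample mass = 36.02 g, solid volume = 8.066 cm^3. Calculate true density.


TD = 36.02 / 8.066 = 4.466 g/cm^3

4.466


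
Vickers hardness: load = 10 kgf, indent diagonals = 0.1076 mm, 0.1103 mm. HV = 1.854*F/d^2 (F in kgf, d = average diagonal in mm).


d_avg = (0.1076+0.1103)/2 = 0.10895 mm
HV = 1.854*10/0.10895^2 = 1562

1562


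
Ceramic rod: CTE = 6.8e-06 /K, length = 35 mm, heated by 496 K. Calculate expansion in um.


dL = 6.8e-06 * 35 * 496 * 1000 = 118.048 um

118.048


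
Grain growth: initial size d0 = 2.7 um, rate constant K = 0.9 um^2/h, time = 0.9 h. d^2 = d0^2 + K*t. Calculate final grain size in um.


d^2 = 2.7^2 + 0.9*0.9 = 8.1
d = sqrt(8.1) = 2.85 um

2.85


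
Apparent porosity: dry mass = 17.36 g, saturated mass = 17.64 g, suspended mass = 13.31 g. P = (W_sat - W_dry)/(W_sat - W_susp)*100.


P = (17.64 - 17.36) / (17.64 - 13.31) * 100 = 0.28 / 4.33 * 100 = 6.5%

6.5


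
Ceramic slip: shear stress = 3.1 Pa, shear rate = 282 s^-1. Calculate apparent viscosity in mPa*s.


eta = tau/gamma * 1000 = 3.1/282 * 1000 = 11.0 mPa*s

11.0


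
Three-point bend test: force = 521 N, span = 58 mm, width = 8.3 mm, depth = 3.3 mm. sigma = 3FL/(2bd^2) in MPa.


sigma = 3*521*58/(2*8.3*3.3^2) = 501.5 MPa

501.5


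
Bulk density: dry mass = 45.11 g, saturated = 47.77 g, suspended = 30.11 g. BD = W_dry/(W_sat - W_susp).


BD = 45.11 / (47.77 - 30.11) = 45.11 / 17.66 = 2.554 g/cm^3

2.554


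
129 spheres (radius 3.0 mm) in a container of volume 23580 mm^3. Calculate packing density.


V_sphere = 4/3*pi*3.0^3 = 113.0973 mm^3
Total V = 129*113.0973 = 14589.5517 mm^3
PD = 14589.5517 / 23580 = 0.619

0.619


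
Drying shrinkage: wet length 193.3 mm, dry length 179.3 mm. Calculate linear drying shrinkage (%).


DS = (193.3 - 179.3) / 193.3 * 100 = 7.24%

7.24


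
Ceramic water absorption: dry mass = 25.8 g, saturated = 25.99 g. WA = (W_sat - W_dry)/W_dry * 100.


WA = (25.99 - 25.8) / 25.8 * 100 = 0.74%

0.74


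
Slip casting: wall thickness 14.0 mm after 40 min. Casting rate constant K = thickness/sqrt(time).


K = 14.0 / sqrt(40) = 14.0 / 6.3246 = 2.214 mm/min^0.5

2.214


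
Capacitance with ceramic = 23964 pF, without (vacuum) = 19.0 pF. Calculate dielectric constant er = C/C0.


er = 23964 / 19.0 = 1261.26

1261.26


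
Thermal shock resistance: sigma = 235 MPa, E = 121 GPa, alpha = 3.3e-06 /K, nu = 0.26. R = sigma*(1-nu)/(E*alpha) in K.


R = 235*(1-0.26)/(121*1000*3.3e-06) = 436 K

436


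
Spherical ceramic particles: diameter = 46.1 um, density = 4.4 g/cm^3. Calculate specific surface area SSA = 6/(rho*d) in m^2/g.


SSA = 6 / (4.4 * 46.1) = 0.03 m^2/g

0.03


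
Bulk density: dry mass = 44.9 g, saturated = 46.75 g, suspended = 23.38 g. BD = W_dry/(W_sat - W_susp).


BD = 44.9 / (46.75 - 23.38) = 44.9 / 23.37 = 1.921 g/cm^3

1.921


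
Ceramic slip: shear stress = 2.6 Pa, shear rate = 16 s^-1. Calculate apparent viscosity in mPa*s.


eta = tau/gamma * 1000 = 2.6/16 * 1000 = 162.5 mPa*s

162.5


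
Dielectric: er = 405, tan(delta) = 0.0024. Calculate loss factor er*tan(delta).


Loss = 405 * 0.0024 = 0.972

0.972


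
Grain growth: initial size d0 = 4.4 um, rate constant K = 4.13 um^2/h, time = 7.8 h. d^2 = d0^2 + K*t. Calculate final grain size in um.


d^2 = 4.4^2 + 4.13*7.8 = 51.574
d = sqrt(51.574) = 7.18 um

7.18


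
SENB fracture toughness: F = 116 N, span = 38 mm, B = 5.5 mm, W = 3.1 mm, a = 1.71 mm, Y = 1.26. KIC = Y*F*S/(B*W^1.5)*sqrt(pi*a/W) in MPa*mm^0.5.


KIC = 1.26*116*38/(5.5*3.1^1.5)*sqrt(pi*1.71/3.1) = 243.56

243.56


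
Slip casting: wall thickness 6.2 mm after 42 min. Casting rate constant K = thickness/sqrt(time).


K = 6.2 / sqrt(42) = 6.2 / 6.4807 = 0.957 mm/min^0.5

0.957


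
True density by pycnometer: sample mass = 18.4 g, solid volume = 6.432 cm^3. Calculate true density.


TD = 18.4 / 6.432 = 2.861 g/cm^3

2.861


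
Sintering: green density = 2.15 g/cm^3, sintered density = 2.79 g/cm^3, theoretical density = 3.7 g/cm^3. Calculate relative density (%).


Relative = 2.79 / 3.7 * 100 = 75.4%

75.4


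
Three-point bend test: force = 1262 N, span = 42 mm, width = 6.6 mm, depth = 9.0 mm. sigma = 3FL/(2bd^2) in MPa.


sigma = 3*1262*42/(2*6.6*9.0^2) = 148.7 MPa

148.7


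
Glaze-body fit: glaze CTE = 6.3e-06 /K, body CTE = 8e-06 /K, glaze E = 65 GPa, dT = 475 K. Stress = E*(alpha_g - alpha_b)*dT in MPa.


Stress = 65*1000*(6.3e-06 - 8e-06)*475 = -52.5 MPa

-52.5


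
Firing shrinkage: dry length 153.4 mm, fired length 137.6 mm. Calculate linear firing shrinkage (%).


FS = (153.4 - 137.6) / 153.4 * 100 = 10.3%

10.3


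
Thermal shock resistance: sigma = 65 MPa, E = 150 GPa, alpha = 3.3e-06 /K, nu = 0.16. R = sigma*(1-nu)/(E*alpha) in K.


R = 65*(1-0.16)/(150*1000*3.3e-06) = 110 K

110


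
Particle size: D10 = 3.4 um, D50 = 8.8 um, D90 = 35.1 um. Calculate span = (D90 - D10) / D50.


Span = (35.1 - 3.4) / 8.8 = 31.7 / 8.8 = 3.602

3.602


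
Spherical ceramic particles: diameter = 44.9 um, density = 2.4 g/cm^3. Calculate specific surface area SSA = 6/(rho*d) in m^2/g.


SSA = 6 / (2.4 * 44.9) = 0.056 m^2/g

0.056


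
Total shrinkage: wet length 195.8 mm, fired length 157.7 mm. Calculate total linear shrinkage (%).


TS = (195.8 - 157.7) / 195.8 * 100 = 19.46%

19.46


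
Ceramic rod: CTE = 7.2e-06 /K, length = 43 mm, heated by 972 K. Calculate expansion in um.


dL = 7.2e-06 * 43 * 972 * 1000 = 300.931 um

300.931


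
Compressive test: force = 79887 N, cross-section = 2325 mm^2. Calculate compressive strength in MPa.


CS = 79887 / 2325 = 34.4 MPa

34.4


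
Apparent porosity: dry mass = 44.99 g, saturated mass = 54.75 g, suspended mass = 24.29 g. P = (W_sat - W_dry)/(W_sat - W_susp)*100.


P = (54.75 - 44.99) / (54.75 - 24.29) * 100 = 9.76 / 30.46 * 100 = 32.0%

32.0


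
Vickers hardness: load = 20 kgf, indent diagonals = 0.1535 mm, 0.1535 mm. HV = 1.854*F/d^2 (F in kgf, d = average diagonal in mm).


d_avg = (0.1535+0.1535)/2 = 0.1535 mm
HV = 1.854*20/0.1535^2 = 1574

1574


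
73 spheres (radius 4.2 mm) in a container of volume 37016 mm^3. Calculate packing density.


V_sphere = 4/3*pi*4.2^3 = 310.3391 mm^3
Total V = 73*310.3391 = 22654.7543 mm^3
PD = 22654.7543 / 37016 = 0.612

0.612


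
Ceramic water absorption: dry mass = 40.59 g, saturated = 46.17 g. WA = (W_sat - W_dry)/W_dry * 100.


WA = (46.17 - 40.59) / 40.59 * 100 = 13.75%

13.75


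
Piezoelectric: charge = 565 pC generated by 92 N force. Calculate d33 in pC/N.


d33 = 565 / 92 = 6.1 pC/N

6.1


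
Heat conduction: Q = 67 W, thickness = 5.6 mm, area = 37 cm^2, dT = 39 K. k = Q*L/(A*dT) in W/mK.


k = 67*5.6/1000/(37/10000*39) = 2.6 W/mK

2.6


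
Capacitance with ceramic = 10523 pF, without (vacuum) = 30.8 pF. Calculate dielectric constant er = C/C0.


er = 10523 / 30.8 = 341.66

341.66


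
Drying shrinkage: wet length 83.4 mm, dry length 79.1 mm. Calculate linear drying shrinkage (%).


DS = (83.4 - 79.1) / 83.4 * 100 = 5.16%

5.16


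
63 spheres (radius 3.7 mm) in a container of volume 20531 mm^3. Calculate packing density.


V_sphere = 4/3*pi*3.7^3 = 212.1748 mm^3
Total V = 63*212.1748 = 13367.0124 mm^3
PD = 13367.0124 / 20531 = 0.651

0.651


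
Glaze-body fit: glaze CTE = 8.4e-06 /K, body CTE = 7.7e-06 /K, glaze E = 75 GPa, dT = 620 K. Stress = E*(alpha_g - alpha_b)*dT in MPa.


Stress = 75*1000*(8.4e-06 - 7.7e-06)*620 = 32.6 MPa

32.6


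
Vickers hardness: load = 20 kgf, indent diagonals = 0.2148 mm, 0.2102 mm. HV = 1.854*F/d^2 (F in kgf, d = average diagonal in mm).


d_avg = (0.2148+0.2102)/2 = 0.2125 mm
HV = 1.854*20/0.2125^2 = 821

821


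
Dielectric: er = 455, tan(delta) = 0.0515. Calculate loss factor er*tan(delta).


Loss = 455 * 0.0515 = 23.433

23.433


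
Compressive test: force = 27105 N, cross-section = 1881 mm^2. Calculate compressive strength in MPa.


CS = 27105 / 1881 = 14.4 MPa

14.4


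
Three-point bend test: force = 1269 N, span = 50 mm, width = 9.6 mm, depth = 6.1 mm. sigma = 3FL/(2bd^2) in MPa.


sigma = 3*1269*50/(2*9.6*6.1^2) = 266.4 MPa

266.4


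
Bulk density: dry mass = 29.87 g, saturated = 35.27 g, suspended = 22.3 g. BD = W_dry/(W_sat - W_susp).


BD = 29.87 / (35.27 - 22.3) = 29.87 / 12.97 = 2.303 g/cm^3

2.303


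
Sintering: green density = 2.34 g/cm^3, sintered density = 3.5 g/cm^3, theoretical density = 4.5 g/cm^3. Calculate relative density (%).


Relative = 3.5 / 4.5 * 100 = 77.8%

77.8


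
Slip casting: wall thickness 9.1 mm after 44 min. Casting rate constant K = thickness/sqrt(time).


K = 9.1 / sqrt(44) = 9.1 / 6.6332 = 1.372 mm/min^0.5

1.372


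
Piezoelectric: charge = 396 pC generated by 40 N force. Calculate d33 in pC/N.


d33 = 396 / 40 = 9.9 pC/N

9.9


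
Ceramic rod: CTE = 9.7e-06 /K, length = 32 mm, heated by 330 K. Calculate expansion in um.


dL = 9.7e-06 * 32 * 330 * 1000 = 102.432 um

102.432


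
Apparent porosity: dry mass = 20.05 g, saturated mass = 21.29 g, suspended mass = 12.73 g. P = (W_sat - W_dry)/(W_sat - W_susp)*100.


P = (21.29 - 20.05) / (21.29 - 12.73) * 100 = 1.24 / 8.56 * 100 = 14.5%

14.5


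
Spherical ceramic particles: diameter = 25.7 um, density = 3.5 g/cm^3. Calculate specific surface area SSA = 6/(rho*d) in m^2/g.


SSA = 6 / (3.5 * 25.7) = 0.067 m^2/g

0.067


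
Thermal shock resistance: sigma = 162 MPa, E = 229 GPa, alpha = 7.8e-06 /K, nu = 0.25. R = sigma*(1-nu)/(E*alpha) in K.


R = 162*(1-0.25)/(229*1000*7.8e-06) = 68 K

68


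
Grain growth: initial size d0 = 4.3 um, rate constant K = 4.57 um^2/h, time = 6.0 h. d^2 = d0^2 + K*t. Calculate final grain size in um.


d^2 = 4.3^2 + 4.57*6.0 = 45.91
d = sqrt(45.91) = 6.78 um

6.78


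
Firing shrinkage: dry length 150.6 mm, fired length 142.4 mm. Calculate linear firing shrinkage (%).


FS = (150.6 - 142.4) / 150.6 * 100 = 5.44%

5.44


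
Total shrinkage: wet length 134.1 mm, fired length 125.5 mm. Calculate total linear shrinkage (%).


TS = (134.1 - 125.5) / 134.1 * 100 = 6.41%

6.41


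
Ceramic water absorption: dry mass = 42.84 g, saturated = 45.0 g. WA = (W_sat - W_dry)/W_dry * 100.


WA = (45.0 - 42.84) / 42.84 * 100 = 5.04%

5.04


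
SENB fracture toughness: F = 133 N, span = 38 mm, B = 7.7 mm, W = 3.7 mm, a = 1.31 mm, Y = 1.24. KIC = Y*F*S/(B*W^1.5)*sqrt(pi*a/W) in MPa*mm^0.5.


KIC = 1.24*133*38/(7.7*3.7^1.5)*sqrt(pi*1.31/3.7) = 120.61

120.61


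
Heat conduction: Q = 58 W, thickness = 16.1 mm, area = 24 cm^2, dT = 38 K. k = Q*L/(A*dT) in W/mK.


k = 58*16.1/1000/(24/10000*38) = 10.24 W/mK

10.24


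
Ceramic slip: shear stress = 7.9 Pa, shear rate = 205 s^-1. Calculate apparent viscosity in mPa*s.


eta = tau/gamma * 1000 = 7.9/205 * 1000 = 38.5 mPa*s

38.5


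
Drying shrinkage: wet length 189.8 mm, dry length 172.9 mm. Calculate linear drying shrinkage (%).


DS = (189.8 - 172.9) / 189.8 * 100 = 8.9%

8.9


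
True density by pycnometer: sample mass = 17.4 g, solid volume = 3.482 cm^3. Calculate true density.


TD = 17.4 / 3.482 = 4.997 g/cm^3

4.997


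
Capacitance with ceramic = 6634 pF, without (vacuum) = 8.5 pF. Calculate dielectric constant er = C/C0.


er = 6634 / 8.5 = 780.47

780.47


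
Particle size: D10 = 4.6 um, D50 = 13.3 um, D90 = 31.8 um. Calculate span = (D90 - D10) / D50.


Span = (31.8 - 4.6) / 13.3 = 27.2 / 13.3 = 2.045

2.045


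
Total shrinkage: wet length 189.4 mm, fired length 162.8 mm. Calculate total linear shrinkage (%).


TS = (189.4 - 162.8) / 189.4 * 100 = 14.04%

14.04


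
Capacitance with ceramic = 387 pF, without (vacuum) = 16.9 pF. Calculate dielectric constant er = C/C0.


er = 387 / 16.9 = 22.9

22.9


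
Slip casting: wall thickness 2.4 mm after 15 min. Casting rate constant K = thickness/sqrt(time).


K = 2.4 / sqrt(15) = 2.4 / 3.873 = 0.62 mm/min^0.5

0.62


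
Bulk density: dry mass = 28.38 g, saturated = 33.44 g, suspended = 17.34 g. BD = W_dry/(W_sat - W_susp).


BD = 28.38 / (33.44 - 17.34) = 28.38 / 16.1 = 1.763 g/cm^3

1.763


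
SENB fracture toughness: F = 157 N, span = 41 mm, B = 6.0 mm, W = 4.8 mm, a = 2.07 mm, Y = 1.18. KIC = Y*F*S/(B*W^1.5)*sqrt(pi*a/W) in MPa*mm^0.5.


KIC = 1.18*157*41/(6.0*4.8^1.5)*sqrt(pi*2.07/4.8) = 140.12

140.12


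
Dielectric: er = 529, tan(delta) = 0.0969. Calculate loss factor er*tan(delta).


Loss = 529 * 0.0969 = 51.26

51.26


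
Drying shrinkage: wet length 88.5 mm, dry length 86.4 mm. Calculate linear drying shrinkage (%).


DS = (88.5 - 86.4) / 88.5 * 100 = 2.37%

2.37


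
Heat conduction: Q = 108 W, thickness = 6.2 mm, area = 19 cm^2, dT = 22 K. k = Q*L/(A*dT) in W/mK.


k = 108*6.2/1000/(19/10000*22) = 16.02 W/mK

16.02


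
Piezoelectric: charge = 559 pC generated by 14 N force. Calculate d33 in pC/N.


d33 = 559 / 14 = 39.9 pC/N

39.9


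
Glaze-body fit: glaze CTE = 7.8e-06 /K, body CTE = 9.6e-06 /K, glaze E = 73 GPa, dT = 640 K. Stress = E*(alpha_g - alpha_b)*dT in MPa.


Stress = 73*1000*(7.8e-06 - 9.6e-06)*640 = -84.1 MPa

-84.1


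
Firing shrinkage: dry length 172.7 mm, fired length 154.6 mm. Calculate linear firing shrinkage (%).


FS = (172.7 - 154.6) / 172.7 * 100 = 10.48%

10.48


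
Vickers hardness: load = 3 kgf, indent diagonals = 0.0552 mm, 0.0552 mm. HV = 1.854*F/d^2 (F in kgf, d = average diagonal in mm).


d_avg = (0.0552+0.0552)/2 = 0.0552 mm
HV = 1.854*3/0.0552^2 = 1825

1825


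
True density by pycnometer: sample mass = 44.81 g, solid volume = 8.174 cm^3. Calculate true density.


TD = 44.81 / 8.174 = 5.482 g/cm^3

5.482


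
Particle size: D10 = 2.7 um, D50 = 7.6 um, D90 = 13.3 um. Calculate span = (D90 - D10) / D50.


Span = (13.3 - 2.7) / 7.6 = 10.6 / 7.6 = 1.395

1.395


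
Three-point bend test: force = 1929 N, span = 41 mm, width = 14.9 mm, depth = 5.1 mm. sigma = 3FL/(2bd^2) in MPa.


sigma = 3*1929*41/(2*14.9*5.1^2) = 306.1 MPa

306.1


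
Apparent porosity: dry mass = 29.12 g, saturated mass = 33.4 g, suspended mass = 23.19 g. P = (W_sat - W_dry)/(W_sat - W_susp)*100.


P = (33.4 - 29.12) / (33.4 - 23.19) * 100 = 4.28 / 10.21 * 100 = 41.9%

41.9


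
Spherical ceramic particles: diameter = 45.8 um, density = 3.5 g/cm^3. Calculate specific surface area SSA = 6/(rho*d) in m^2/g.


SSA = 6 / (3.5 * 45.8) = 0.037 m^2/g

0.037


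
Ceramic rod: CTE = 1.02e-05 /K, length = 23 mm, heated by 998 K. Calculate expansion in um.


dL = 1.02e-05 * 23 * 998 * 1000 = 234.131 um

234.131


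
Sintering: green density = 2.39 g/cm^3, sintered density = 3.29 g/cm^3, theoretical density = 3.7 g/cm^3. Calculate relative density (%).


Relative = 3.29 / 3.7 * 100 = 88.9%

88.9


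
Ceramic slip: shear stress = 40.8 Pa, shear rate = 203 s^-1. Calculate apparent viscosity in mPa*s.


eta = tau/gamma * 1000 = 40.8/203 * 1000 = 201.0 mPa*s

201.0


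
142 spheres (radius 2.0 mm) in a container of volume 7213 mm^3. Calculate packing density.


V_sphere = 4/3*pi*2.0^3 = 33.5103 mm^3
Total V = 142*33.5103 = 4758.4626 mm^3
PD = 4758.4626 / 7213 = 0.66

0.66


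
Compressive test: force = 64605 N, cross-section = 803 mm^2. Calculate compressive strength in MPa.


CS = 64605 / 803 = 80.5 MPa

80.5


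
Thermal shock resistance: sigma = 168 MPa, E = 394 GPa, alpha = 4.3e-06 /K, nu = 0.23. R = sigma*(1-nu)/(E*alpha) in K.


R = 168*(1-0.23)/(394*1000*4.3e-06) = 76 K

76


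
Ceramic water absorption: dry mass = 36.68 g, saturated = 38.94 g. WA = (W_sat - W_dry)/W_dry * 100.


WA = (38.94 - 36.68) / 36.68 * 100 = 6.16%

6.16


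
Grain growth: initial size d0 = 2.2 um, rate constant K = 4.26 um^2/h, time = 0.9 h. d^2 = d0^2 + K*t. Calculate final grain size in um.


d^2 = 2.2^2 + 4.26*0.9 = 8.674
d = sqrt(8.674) = 2.95 um

2.95


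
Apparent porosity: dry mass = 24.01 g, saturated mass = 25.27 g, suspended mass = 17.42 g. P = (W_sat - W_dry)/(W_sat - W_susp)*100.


P = (25.27 - 24.01) / (25.27 - 17.42) * 100 = 1.26 / 7.85 * 100 = 16.1%

16.1


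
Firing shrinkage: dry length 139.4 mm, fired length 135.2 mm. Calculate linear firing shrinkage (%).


FS = (139.4 - 135.2) / 139.4 * 100 = 3.01%

3.01


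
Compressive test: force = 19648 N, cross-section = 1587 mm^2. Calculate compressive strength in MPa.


CS = 19648 / 1587 = 12.4 MPa

12.4


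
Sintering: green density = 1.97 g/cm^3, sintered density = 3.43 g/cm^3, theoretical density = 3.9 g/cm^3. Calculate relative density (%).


Relative = 3.43 / 3.9 * 100 = 87.9%

87.9


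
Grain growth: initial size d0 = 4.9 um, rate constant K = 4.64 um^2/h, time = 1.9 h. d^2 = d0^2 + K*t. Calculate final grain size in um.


d^2 = 4.9^2 + 4.64*1.9 = 32.826
d = sqrt(32.826) = 5.73 um

5.73


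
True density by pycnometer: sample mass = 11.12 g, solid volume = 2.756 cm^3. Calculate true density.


TD = 11.12 / 2.756 = 4.035 g/cm^3

4.035


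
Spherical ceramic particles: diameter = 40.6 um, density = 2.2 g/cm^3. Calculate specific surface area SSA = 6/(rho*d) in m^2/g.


SSA = 6 / (2.2 * 40.6) = 0.067 m^2/g

0.067


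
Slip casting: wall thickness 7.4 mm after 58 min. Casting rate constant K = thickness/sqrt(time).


K = 7.4 / sqrt(58) = 7.4 / 7.6158 = 0.972 mm/min^0.5

0.972


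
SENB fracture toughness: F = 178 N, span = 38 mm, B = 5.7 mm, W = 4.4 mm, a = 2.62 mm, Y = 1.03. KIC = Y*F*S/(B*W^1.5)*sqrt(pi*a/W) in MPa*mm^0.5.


KIC = 1.03*178*38/(5.7*4.4^1.5)*sqrt(pi*2.62/4.4) = 181.13

181.13


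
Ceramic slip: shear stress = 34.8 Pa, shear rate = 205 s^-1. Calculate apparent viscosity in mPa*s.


eta = tau/gamma * 1000 = 34.8/205 * 1000 = 169.8 mPa*s

169.8


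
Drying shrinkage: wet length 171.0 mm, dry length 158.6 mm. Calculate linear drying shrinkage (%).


DS = (171.0 - 158.6) / 171.0 * 100 = 7.25%

7.25


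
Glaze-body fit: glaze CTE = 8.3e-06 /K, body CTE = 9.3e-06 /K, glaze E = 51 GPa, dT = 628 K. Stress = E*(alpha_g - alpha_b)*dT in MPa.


Stress = 51*1000*(8.3e-06 - 9.3e-06)*628 = -32.0 MPa

-32.0


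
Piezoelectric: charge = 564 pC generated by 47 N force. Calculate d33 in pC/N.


d33 = 564 / 47 = 12.0 pC/N

12.0


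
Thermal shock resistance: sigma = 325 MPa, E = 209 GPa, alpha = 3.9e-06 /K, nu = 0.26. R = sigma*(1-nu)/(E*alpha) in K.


R = 325*(1-0.26)/(209*1000*3.9e-06) = 295 K

295


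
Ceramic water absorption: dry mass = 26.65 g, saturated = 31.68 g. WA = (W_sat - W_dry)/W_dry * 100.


WA = (31.68 - 26.65) / 26.65 * 100 = 18.87%

18.87


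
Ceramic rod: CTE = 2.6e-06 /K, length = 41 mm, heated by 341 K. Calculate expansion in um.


dL = 2.6e-06 * 41 * 341 * 1000 = 36.351 um

36.351


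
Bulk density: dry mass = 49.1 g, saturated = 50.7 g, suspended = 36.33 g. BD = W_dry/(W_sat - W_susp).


BD = 49.1 / (50.7 - 36.33) = 49.1 / 14.37 = 3.417 g/cm^3

3.417


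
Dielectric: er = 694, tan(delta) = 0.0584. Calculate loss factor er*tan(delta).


Loss = 694 * 0.0584 = 40.53

40.53


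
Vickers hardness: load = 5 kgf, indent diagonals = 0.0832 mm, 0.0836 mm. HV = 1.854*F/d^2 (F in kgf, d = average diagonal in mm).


d_avg = (0.0832+0.0836)/2 = 0.0834 mm
HV = 1.854*5/0.0834^2 = 1333

1333


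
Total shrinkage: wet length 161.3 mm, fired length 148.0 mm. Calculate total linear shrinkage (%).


TS = (161.3 - 148.0) / 161.3 * 100 = 8.25%

8.25


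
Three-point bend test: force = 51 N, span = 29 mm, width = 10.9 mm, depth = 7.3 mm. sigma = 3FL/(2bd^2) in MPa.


sigma = 3*51*29/(2*10.9*7.3^2) = 3.8 MPa

3.8


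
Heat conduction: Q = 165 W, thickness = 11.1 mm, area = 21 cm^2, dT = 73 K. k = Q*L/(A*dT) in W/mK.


k = 165*11.1/1000/(21/10000*73) = 11.95 W/mK

11.95


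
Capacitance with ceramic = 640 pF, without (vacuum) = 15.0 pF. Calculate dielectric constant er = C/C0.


er = 640 / 15.0 = 42.67

42.67


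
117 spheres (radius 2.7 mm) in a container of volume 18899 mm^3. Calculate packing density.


V_sphere = 4/3*pi*2.7^3 = 82.448 mm^3
Total V = 117*82.448 = 9646.416 mm^3
PD = 9646.416 / 18899 = 0.51

0.51


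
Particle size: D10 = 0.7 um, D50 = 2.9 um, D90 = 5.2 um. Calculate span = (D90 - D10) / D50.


Span = (5.2 - 0.7) / 2.9 = 4.5 / 2.9 = 1.552

1.552


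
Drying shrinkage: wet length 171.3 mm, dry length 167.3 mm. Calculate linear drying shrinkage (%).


DS = (171.3 - 167.3) / 171.3 * 100 = 2.34%

2.34


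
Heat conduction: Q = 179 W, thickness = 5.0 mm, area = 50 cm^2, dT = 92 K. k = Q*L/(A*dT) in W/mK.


k = 179*5.0/1000/(50/10000*92) = 1.95 W/mK

1.95


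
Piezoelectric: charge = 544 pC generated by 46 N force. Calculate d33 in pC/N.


d33 = 544 / 46 = 11.8 pC/N

11.8


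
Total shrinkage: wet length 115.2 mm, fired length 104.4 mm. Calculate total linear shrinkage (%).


TS = (115.2 - 104.4) / 115.2 * 100 = 9.38%

9.38


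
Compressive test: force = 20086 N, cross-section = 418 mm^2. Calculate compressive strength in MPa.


CS = 20086 / 418 = 48.1 MPa

48.1


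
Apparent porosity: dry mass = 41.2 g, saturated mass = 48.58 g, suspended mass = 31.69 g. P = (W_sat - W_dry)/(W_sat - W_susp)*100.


P = (48.58 - 41.2) / (48.58 - 31.69) * 100 = 7.38 / 16.89 * 100 = 43.7%

43.7


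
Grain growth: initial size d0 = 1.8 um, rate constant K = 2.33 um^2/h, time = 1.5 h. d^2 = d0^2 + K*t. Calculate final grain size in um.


d^2 = 1.8^2 + 2.33*1.5 = 6.735
d = sqrt(6.735) = 2.6 um

2.6


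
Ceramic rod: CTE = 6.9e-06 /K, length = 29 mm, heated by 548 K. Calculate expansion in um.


dL = 6.9e-06 * 29 * 548 * 1000 = 109.655 um

109.655


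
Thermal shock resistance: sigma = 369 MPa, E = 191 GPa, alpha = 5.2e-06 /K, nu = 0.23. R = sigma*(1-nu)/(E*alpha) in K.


R = 369*(1-0.23)/(191*1000*5.2e-06) = 286 K

286


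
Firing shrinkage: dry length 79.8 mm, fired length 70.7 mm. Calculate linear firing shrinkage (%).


FS = (79.8 - 70.7) / 79.8 * 100 = 11.4%

11.4


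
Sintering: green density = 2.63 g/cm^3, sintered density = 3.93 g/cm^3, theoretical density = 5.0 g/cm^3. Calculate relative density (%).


Relative = 3.93 / 5.0 * 100 = 78.6%

78.6


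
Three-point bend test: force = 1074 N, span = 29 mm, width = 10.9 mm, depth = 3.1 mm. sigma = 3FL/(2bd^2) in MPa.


sigma = 3*1074*29/(2*10.9*3.1^2) = 446.0 MPa

446.0


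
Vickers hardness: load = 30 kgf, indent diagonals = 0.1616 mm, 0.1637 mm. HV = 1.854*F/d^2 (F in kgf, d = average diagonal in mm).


d_avg = (0.1616+0.1637)/2 = 0.16265 mm
HV = 1.854*30/0.16265^2 = 2102

2102


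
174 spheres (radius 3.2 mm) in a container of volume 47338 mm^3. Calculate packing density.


V_sphere = 4/3*pi*3.2^3 = 137.2583 mm^3
Total V = 174*137.2583 = 23882.9442 mm^3
PD = 23882.9442 / 47338 = 0.505

0.505


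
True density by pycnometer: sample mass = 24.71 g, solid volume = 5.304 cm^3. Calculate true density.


TD = 24.71 / 5.304 = 4.659 g/cm^3

4.659


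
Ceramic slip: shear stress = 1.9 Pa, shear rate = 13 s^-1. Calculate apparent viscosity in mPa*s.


eta = tau/gamma * 1000 = 1.9/13 * 1000 = 146.2 mPa*s

146.2


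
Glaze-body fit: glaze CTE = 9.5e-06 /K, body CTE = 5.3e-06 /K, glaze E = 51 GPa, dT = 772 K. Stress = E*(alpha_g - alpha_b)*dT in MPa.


Stress = 51*1000*(9.5e-06 - 5.3e-06)*772 = 165.4 MPa

165.4


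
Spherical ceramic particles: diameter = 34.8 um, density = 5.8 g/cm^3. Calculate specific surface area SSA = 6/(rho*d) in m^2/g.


SSA = 6 / (5.8 * 34.8) = 0.03 m^2/g

0.03


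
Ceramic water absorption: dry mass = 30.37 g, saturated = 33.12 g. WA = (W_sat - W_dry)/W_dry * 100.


WA = (33.12 - 30.37) / 30.37 * 100 = 9.05%

9.05


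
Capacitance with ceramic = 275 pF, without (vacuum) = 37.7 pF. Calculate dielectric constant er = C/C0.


er = 275 / 37.7 = 7.29

7.29


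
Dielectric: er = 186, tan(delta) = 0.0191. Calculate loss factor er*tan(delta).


Loss = 186 * 0.0191 = 3.553

3.553


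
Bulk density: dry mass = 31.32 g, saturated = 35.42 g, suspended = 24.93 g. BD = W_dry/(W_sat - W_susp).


BD = 31.32 / (35.42 - 24.93) = 31.32 / 10.49 = 2.986 g/cm^3

2.986


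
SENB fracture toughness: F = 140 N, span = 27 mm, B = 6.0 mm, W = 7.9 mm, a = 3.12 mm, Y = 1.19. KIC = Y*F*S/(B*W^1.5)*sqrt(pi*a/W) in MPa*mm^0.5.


KIC = 1.19*140*27/(6.0*7.9^1.5)*sqrt(pi*3.12/7.9) = 37.61

37.61


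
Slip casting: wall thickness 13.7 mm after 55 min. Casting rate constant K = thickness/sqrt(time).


K = 13.7 / sqrt(55) = 13.7 / 7.4162 = 1.847 mm/min^0.5

1.847


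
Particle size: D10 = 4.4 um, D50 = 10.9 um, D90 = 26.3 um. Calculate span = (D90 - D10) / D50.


Span = (26.3 - 4.4) / 10.9 = 21.9 / 10.9 = 2.009

2.009


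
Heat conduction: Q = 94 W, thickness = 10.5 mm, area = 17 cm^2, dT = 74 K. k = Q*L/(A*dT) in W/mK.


k = 94*10.5/1000/(17/10000*74) = 7.85 W/mK

7.85


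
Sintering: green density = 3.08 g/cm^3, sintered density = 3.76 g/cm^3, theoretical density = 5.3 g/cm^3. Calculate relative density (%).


Relative = 3.76 / 5.3 * 100 = 70.9%

70.9


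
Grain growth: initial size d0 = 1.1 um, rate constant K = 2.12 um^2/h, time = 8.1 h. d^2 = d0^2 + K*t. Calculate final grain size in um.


d^2 = 1.1^2 + 2.12*8.1 = 18.382
d = sqrt(18.382) = 4.29 um

4.29


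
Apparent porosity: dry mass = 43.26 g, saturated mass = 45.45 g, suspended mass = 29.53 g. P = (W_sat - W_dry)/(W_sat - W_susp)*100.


P = (45.45 - 43.26) / (45.45 - 29.53) * 100 = 2.19 / 15.92 * 100 = 13.8%

13.8


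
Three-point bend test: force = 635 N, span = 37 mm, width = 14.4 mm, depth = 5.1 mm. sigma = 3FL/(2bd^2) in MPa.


sigma = 3*635*37/(2*14.4*5.1^2) = 94.1 MPa

94.1


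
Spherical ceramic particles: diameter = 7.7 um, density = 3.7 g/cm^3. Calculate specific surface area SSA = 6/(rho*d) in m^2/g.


SSA = 6 / (3.7 * 7.7) = 0.211 m^2/g

0.211


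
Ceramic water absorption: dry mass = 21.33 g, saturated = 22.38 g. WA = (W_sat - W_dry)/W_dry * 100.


WA = (22.38 - 21.33) / 21.33 * 100 = 4.92%

4.92


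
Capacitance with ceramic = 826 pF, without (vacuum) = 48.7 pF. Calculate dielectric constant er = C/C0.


er = 826 / 48.7 = 16.96

16.96


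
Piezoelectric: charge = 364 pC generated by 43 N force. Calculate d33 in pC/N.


d33 = 364 / 43 = 8.5 pC/N

8.5


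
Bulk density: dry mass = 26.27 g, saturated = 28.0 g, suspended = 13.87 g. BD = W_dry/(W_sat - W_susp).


BD = 26.27 / (28.0 - 13.87) = 26.27 / 14.13 = 1.859 g/cm^3

1.859


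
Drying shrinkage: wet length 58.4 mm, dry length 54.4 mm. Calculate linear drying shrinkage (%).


DS = (58.4 - 54.4) / 58.4 * 100 = 6.85%

6.85


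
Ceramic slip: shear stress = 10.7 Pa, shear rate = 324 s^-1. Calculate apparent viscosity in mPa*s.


eta = tau/gamma * 1000 = 10.7/324 * 1000 = 33.0 mPa*s

33.0


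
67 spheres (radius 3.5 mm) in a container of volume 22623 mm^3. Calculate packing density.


V_sphere = 4/3*pi*3.5^3 = 179.5944 mm^3
Total V = 67*179.5944 = 12032.8248 mm^3
PD = 12032.8248 / 22623 = 0.532

0.532


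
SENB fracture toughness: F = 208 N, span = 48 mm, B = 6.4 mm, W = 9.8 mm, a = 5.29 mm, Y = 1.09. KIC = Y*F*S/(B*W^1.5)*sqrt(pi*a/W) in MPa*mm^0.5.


KIC = 1.09*208*48/(6.4*9.8^1.5)*sqrt(pi*5.29/9.8) = 72.18

72.18


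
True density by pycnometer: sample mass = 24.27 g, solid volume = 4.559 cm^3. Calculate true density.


TD = 24.27 / 4.559 = 5.324 g/cm^3

5.324


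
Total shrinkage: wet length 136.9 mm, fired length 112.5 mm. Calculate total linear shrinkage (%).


TS = (136.9 - 112.5) / 136.9 * 100 = 17.82%

17.82


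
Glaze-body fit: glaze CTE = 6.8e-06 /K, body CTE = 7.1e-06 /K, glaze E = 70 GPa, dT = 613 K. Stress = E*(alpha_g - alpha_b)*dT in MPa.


Stress = 70*1000*(6.8e-06 - 7.1e-06)*613 = -12.9 MPa

-12.9


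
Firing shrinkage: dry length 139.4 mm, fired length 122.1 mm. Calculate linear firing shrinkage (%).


FS = (139.4 - 122.1) / 139.4 * 100 = 12.41%

12.41


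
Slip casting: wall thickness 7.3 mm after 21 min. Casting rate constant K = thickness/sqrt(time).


K = 7.3 / sqrt(21) = 7.3 / 4.5826 = 1.593 mm/min^0.5

1.593


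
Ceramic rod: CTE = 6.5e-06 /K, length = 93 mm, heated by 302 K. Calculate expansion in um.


dL = 6.5e-06 * 93 * 302 * 1000 = 182.559 um

182.559


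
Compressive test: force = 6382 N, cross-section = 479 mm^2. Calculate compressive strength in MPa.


CS = 6382 / 479 = 13.3 MPa

13.3


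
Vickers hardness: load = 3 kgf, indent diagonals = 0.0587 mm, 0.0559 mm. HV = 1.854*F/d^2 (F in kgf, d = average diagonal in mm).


d_avg = (0.0587+0.0559)/2 = 0.0573 mm
HV = 1.854*3/0.0573^2 = 1694

1694


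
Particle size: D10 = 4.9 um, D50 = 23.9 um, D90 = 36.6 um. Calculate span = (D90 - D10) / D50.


Span = (36.6 - 4.9) / 23.9 = 31.7 / 23.9 = 1.326

1.326


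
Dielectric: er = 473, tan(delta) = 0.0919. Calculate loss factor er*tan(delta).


Loss = 473 * 0.0919 = 43.469

43.469


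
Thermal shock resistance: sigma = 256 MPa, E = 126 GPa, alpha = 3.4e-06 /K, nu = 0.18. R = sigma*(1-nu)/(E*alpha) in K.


R = 256*(1-0.18)/(126*1000*3.4e-06) = 490 K

490


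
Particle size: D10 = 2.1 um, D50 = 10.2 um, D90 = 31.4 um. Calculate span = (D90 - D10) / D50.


Span = (31.4 - 2.1) / 10.2 = 29.3 / 10.2 = 2.873

2.873


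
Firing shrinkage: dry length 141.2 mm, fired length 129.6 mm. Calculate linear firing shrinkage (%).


FS = (141.2 - 129.6) / 141.2 * 100 = 8.22%

8.22


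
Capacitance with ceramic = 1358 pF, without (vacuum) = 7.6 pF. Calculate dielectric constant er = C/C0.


er = 1358 / 7.6 = 178.68

178.68


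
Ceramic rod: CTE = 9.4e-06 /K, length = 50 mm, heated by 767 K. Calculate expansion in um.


dL = 9.4e-06 * 50 * 767 * 1000 = 360.49 um

360.49


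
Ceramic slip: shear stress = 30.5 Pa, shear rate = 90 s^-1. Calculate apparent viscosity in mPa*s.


eta = tau/gamma * 1000 = 30.5/90 * 1000 = 338.9 mPa*s

338.9


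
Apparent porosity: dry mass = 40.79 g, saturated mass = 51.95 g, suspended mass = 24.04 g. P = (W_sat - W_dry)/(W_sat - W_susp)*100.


P = (51.95 - 40.79) / (51.95 - 24.04) * 100 = 11.16 / 27.91 * 100 = 40.0%

40.0


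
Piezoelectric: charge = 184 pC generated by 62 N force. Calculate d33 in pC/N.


d33 = 184 / 62 = 3.0 pC/N

3.0


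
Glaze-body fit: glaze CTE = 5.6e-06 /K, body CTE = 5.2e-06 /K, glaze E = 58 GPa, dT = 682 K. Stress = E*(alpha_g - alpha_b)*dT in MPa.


Stress = 58*1000*(5.6e-06 - 5.2e-06)*682 = 15.8 MPa

15.8


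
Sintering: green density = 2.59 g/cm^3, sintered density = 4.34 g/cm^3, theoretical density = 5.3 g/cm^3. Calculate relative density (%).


Relative = 4.34 / 5.3 * 100 = 81.9%

81.9


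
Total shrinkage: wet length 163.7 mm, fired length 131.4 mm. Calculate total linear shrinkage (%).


TS = (163.7 - 131.4) / 163.7 * 100 = 19.73%

19.73


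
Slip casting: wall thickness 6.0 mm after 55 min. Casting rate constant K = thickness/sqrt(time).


K = 6.0 / sqrt(55) = 6.0 / 7.4162 = 0.809 mm/min^0.5

0.809


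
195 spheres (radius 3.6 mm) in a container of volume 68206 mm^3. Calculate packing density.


V_sphere = 4/3*pi*3.6^3 = 195.4322 mm^3
Total V = 195*195.4322 = 38109.279 mm^3
PD = 38109.279 / 68206 = 0.559

0.559


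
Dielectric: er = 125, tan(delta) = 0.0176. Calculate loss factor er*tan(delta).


Loss = 125 * 0.0176 = 2.2

2.2


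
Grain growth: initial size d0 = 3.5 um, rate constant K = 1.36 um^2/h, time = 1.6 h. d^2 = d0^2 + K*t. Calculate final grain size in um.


d^2 = 3.5^2 + 1.36*1.6 = 14.426
d = sqrt(14.426) = 3.8 um

3.8


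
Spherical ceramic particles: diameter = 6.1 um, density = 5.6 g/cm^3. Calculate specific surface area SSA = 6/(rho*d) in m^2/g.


SSA = 6 / (5.6 * 6.1) = 0.176 m^2/g

0.176


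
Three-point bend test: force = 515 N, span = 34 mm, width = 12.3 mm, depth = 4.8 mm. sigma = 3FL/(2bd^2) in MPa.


sigma = 3*515*34/(2*12.3*4.8^2) = 92.7 MPa

92.7


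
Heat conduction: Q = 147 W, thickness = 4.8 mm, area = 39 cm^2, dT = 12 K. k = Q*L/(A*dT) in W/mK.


k = 147*4.8/1000/(39/10000*12) = 15.08 W/mK

15.08


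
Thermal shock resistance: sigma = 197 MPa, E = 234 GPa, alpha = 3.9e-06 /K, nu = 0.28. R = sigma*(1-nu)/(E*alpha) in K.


R = 197*(1-0.28)/(234*1000*3.9e-06) = 155 K

155


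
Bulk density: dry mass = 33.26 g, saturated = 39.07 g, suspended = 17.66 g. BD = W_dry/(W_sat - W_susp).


BD = 33.26 / (39.07 - 17.66) = 33.26 / 21.41 = 1.553 g/cm^3

1.553


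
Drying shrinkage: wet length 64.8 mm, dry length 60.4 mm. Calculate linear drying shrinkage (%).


DS = (64.8 - 60.4) / 64.8 * 100 = 6.79%

6.79


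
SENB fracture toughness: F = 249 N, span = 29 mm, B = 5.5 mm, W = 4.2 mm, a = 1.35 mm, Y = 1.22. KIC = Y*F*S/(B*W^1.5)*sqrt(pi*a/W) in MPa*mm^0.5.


KIC = 1.22*249*29/(5.5*4.2^1.5)*sqrt(pi*1.35/4.2) = 187.0

187.0


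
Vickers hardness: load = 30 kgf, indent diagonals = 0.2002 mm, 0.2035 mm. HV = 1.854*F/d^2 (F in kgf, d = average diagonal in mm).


d_avg = (0.2002+0.2035)/2 = 0.20185 mm
HV = 1.854*30/0.20185^2 = 1365

1365


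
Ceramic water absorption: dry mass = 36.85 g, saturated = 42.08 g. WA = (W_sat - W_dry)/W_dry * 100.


WA = (42.08 - 36.85) / 36.85 * 100 = 14.19%

14.19
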